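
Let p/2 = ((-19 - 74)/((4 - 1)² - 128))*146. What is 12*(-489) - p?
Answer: -725448/119 ≈ -6096.2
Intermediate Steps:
p = 27156/119 (p = 2*(((-19 - 74)/((4 - 1)² - 128))*146) = 2*(-93/(3² - 128)*146) = 2*(-93/(9 - 128)*146) = 2*(-93/(-119)*146) = 2*(-93*(-1/119)*146) = 2*((93/119)*146) = 2*(13578/119) = 27156/119 ≈ 228.20)
12*(-489) - p = 12*(-489) - 1*27156/119 = -5868 - 27156/119 = -725448/119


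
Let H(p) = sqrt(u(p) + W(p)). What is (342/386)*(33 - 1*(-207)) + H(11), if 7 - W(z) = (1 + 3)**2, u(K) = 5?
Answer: 41040/193 + 2*I ≈ 212.64 + 2.0*I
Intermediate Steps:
W(z) = -9 (W(z) = 7 - (1 + 3)**2 = 7 - 1*4**2 = 7 - 1*16 = 7 - 16 = -9)
H(p) = 2*I (H(p) = sqrt(5 - 9) = sqrt(-4) = 2*I)
(342/386)*(33 - 1*(-207)) + H(11) = (342/386)*(33 - 1*(-207)) + 2*I = (342*(1/386))*(33 + 207) + 2*I = (171/193)*240 + 2*I = 41040/193 + 2*I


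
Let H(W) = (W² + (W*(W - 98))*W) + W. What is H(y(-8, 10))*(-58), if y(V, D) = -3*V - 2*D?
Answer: 86072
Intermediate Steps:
H(W) = W + W² + W²*(-98 + W) (H(W) = (W² + (W*(-98 + W))*W) + W = (W² + W²*(-98 + W)) + W = W + W² + W²*(-98 + W))
H(y(-8, 10))*(-58) = ((-3*(-8) - 2*10)*(1 + (-3*(-8) - 2*10)² - 97*(-3*(-8) - 2*10)))*(-58) = ((24 - 20)*(1 + (24 - 20)² - 97*(24 - 20)))*(-58) = (4*(1 + 4² - 97*4))*(-58) = (4*(1 + 16 - 388))*(-58) = (4*(-371))*(-58) = -1484*(-58) = 86072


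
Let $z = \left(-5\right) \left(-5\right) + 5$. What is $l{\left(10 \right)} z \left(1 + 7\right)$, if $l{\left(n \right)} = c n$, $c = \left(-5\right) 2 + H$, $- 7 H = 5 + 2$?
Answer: $-26400$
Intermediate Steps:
$H = -1$ ($H = - \frac{5 + 2}{7} = \left(- \frac{1}{7}\right) 7 = -1$)
$z = 30$ ($z = 25 + 5 = 30$)
$c = -11$ ($c = \left(-5\right) 2 - 1 = -10 - 1 = -11$)
$l{\left(n \right)} = - 11 n$
$l{\left(10 \right)} z \left(1 + 7\right) = \left(-11\right) 10 \cdot 30 \left(1 + 7\right) = - 110 \cdot 30 \cdot 8 = \left(-110\right) 240 = -26400$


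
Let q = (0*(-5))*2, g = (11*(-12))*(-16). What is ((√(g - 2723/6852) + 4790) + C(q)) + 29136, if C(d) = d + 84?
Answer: 34010 + √24784884813/3426 ≈ 34056.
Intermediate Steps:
g = 2112 (g = -132*(-16) = 2112)
q = 0 (q = 0*2 = 0)
C(d) = 84 + d
((√(g - 2723/6852) + 4790) + C(q)) + 29136 = ((√(2112 - 2723/6852) + 4790) + (84 + 0)) + 29136 = ((√(2112 - 2723*1/6852) + 4790) + 84) + 29136 = ((√(2112 - 2723/6852) + 4790) + 84) + 29136 = ((√(14468701/6852) + 4790) + 84) + 29136 = ((√24784884813/3426 + 4790) + 84) + 29136 = ((4790 + √24784884813/3426) + 84) + 29136 = (4874 + √24784884813/3426) + 29136 = 34010 + √24784884813/3426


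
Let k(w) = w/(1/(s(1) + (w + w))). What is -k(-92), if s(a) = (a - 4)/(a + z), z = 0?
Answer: -17204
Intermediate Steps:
s(a) = (-4 + a)/a (s(a) = (a - 4)/(a + 0) = (-4 + a)/a)
k(w) = w*(-3 + 2*w) (k(w) = w/(1/((-4 + 1)/1 + (w + w))) = w/(1/(1*(-3) + 2*w)) = w/(1/(-3 + 2*w)) = w*(-3 + 2*w))
-k(-92) = -(-92)*(-3 + 2*(-92)) = -(-92)*(-3 - 184) = -(-92)*(-187) = -1*17204 = -17204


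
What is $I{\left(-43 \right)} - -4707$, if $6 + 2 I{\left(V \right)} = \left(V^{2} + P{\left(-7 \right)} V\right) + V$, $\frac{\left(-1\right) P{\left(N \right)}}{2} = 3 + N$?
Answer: $5435$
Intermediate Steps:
$P{\left(N \right)} = -6 - 2 N$ ($P{\left(N \right)} = - 2 \left(3 + N\right) = -6 - 2 N$)
$I{\left(V \right)} = -3 + \frac{V^{2}}{2} + \frac{9 V}{2}$ ($I{\left(V \right)} = -3 + \frac{\left(V^{2} + \left(-6 - -14\right) V\right) + V}{2} = -3 + \frac{\left(V^{2} + \left(-6 + 14\right) V\right) + V}{2} = -3 + \frac{\left(V^{2} + 8 V\right) + V}{2} = -3 + \frac{V^{2} + 9 V}{2} = -3 + \left(\frac{V^{2}}{2} + \frac{9 V}{2}\right) = -3 + \frac{V^{2}}{2} + \frac{9 V}{2}$)
$I{\left(-43 \right)} - -4707 = \left(-3 + \frac{\left(-43\right)^{2}}{2} + \frac{9}{2} \left(-43\right)\right) - -4707 = \left(-3 + \frac{1}{2} \cdot 1849 - \frac{387}{2}\right) + 4707 = \left(-3 + \frac{1849}{2} - \frac{387}{2}\right) + 4707 = 728 + 4707 = 5435$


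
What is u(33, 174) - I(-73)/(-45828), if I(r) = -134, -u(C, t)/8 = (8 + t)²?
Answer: -90627265/342 ≈ -2.6499e+5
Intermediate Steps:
u(C, t) = -8*(8 + t)²
u(33, 174) - I(-73)/(-45828) = -8*(8 + 174)² - (-134)/(-45828) = -8*182² - (-134)*(-1)/45828 = -8*33124 - 1*1/342 = -264992 - 1/342 = -90627265/342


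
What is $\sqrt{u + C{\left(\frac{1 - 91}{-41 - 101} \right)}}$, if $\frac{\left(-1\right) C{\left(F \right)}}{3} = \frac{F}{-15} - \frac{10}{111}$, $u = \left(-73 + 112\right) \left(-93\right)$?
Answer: $\frac{i \sqrt{25027654922}}{2627} \approx 60.221 i$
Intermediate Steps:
$u = -3627$ ($u = 39 \left(-93\right) = -3627$)
$C{\left(F \right)} = \frac{10}{37} + \frac{F}{5}$ ($C{\left(F \right)} = - 3 \left(\frac{F}{-15} - \frac{10}{111}\right) = - 3 \left(F \left(- \frac{1}{15}\right) - \frac{10}{111}\right) = - 3 \left(- \frac{F}{15} - \frac{10}{111}\right) = - 3 \left(- \frac{10}{111} - \frac{F}{15}\right) = \frac{10}{37} + \frac{F}{5}$)
$\sqrt{u + C{\left(\frac{1 - 91}{-41 - 101} \right)}} = \sqrt{-3627 + \left(\frac{10}{37} + \frac{\left(1 - 91\right) \frac{1}{-41 - 101}}{5}\right)} = \sqrt{-3627 + \left(\frac{10}{37} + \frac{\left(-90\right) \frac{1}{-142}}{5}\right)} = \sqrt{-3627 + \left(\frac{10}{37} + \frac{\left(-90\right) \left(- \frac{1}{142}\right)}{5}\right)} = \sqrt{-3627 + \left(\frac{10}{37} + \frac{1}{5} \cdot \frac{45}{71}\right)} = \sqrt{-3627 + \left(\frac{10}{37} + \frac{9}{71}\right)} = \sqrt{-3627 + \frac{1043}{2627}} = \sqrt{- \frac{9527086}{2627}} = \frac{i \sqrt{25027654922}}{2627}$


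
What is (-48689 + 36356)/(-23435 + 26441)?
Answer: -4111/1002 ≈ -4.1028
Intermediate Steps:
(-48689 + 36356)/(-23435 + 26441) = -12333/3006 = -12333*1/3006 = -4111/1002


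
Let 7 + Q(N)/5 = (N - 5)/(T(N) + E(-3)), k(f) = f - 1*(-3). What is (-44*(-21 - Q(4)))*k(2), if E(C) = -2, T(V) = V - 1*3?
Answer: -1980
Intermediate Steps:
T(V) = -3 + V (T(V) = V - 3 = -3 + V)
k(f) = 3 + f (k(f) = f + 3 = 3 + f)
Q(N) = -30 (Q(N) = -35 + 5*((N - 5)/((-3 + N) - 2)) = -35 + 5*((-5 + N)/(-5 + N)) = -35 + 5*1 = -35 + 5 = -30)
(-44*(-21 - Q(4)))*k(2) = (-44*(-21 - 1*(-30)))*(3 + 2) = -44*(-21 + 30)*5 = -44*9*5 = -396*5 = -1980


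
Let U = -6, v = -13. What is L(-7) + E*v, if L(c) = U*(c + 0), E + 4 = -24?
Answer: 406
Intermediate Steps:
E = -28 (E = -4 - 24 = -28)
L(c) = -6*c (L(c) = -6*(c + 0) = -6*c)
L(-7) + E*v = -6*(-7) - 28*(-13) = 42 + 364 = 406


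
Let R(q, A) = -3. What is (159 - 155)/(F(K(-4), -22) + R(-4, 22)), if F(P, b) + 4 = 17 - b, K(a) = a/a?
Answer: ⅛ ≈ 0.12500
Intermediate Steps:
K(a) = 1
F(P, b) = 13 - b (F(P, b) = -4 + (17 - b) = 13 - b)
(159 - 155)/(F(K(-4), -22) + R(-4, 22)) = (159 - 155)/((13 - 1*(-22)) - 3) = 4/((13 + 22) - 3) = 4/(35 - 3) = 4/32 = 4*(1/32) = ⅛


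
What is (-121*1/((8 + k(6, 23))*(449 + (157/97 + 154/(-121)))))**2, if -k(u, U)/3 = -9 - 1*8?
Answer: 16668617449/800192160878224 ≈ 2.0831e-5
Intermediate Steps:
k(u, U) = 51 (k(u, U) = -3*(-9 - 1*8) = -3*(-9 - 8) = -3*(-17) = 51)
(-121*1/((8 + k(6, 23))*(449 + (157/97 + 154/(-121)))))**2 = (-121*1/((8 + 51)*(449 + (157/97 + 154/(-121)))))**2 = (-121*1/(59*(449 + (157*(1/97) + 154*(-1/121)))))**2 = (-121*1/(59*(449 + (157/97 - 14/11))))**2 = (-121*1/(59*(449 + 369/1067)))**2 = (-121/((479452/1067)*59))**2 = (-121/28287668/1067)**2 = (-121*1067/28287668)**2 = (-129107/28287668)**2 = 16668617449/800192160878224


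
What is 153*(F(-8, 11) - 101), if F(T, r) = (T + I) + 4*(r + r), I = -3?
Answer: -3672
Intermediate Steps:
F(T, r) = -3 + T + 8*r (F(T, r) = (T - 3) + 4*(r + r) = (-3 + T) + 4*(2*r) = (-3 + T) + 8*r = -3 + T + 8*r)
153*(F(-8, 11) - 101) = 153*((-3 - 8 + 8*11) - 101) = 153*((-3 - 8 + 88) - 101) = 153*(77 - 101) = 153*(-24) = -3672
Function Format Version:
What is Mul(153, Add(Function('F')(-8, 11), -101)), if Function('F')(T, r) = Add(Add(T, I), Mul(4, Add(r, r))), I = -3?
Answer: -3672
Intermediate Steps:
Function('F')(T, r) = Add(-3, T, Mul(8, r)) (Function('F')(T, r) = Add(Add(T, -3), Mul(4, Add(r, r))) = Add(Add(-3, T), Mul(4, Mul(2, r))) = Add(Add(-3, T), Mul(8, r)) = Add(-3, T, Mul(8, r)))
Mul(153, Add(Function('F')(-8, 11), -101)) = Mul(153, Add(Add(-3, -8, Mul(8, 11)), -101)) = Mul(153, Add(Add(-3, -8, 88), -101)) = Mul(153, Add(77, -101)) = Mul(153, -24) = -3672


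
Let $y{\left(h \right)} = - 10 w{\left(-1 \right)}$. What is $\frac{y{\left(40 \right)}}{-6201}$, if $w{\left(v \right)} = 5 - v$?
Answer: $\frac{20}{2067} \approx 0.0096759$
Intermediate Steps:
$y{\left(h \right)} = -60$ ($y{\left(h \right)} = - 10 \left(5 - -1\right) = - 10 \left(5 + 1\right) = \left(-10\right) 6 = -60$)
$\frac{y{\left(40 \right)}}{-6201} = - \frac{60}{-6201} = \left(-60\right) \left(- \frac{1}{6201}\right) = \frac{20}{2067}$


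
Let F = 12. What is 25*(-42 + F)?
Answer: -750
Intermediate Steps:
25*(-42 + F) = 25*(-42 + 12) = 25*(-30) = -750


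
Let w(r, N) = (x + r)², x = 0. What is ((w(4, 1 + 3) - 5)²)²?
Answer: 14641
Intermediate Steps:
w(r, N) = r² (w(r, N) = (0 + r)² = r²)
((w(4, 1 + 3) - 5)²)² = ((4² - 5)²)² = ((16 - 5)²)² = (11²)² = 121² = 14641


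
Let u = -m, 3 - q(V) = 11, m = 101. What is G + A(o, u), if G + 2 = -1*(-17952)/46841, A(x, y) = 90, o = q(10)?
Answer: 4139960/46841 ≈ 88.383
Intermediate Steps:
q(V) = -8 (q(V) = 3 - 1*11 = 3 - 11 = -8)
o = -8
u = -101 (u = -1*101 = -101)
G = -75730/46841 (G = -2 - 1*(-17952)/46841 = -2 + 17952*(1/46841) = -2 + 17952/46841 = -75730/46841 ≈ -1.6167)
G + A(o, u) = -75730/46841 + 90 = 4139960/46841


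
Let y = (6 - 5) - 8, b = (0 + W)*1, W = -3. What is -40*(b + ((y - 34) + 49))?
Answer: -200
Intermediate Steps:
b = -3 (b = (0 - 3)*1 = -3*1 = -3)
y = -7 (y = 1 - 8 = -7)
-40*(b + ((y - 34) + 49)) = -40*(-3 + ((-7 - 34) + 49)) = -40*(-3 + (-41 + 49)) = -40*(-3 + 8) = -40*5 = -200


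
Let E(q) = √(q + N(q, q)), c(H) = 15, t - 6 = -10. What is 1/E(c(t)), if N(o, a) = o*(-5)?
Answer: -I*√15/30 ≈ -0.1291*I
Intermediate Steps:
t = -4 (t = 6 - 10 = -4)
N(o, a) = -5*o
E(q) = 2*√(-q) (E(q) = √(q - 5*q) = √(-4*q) = 2*√(-q))
1/E(c(t)) = 1/(2*√(-1*15)) = 1/(2*√(-15)) = 1/(2*(I*√15)) = 1/(2*I*√15) = -I*√15/30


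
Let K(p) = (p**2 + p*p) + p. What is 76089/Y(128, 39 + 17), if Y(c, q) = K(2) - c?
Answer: -76089/118 ≈ -644.82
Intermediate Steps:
K(p) = p + 2*p**2 (K(p) = (p**2 + p**2) + p = 2*p**2 + p = p + 2*p**2)
Y(c, q) = 10 - c (Y(c, q) = 2*(1 + 2*2) - c = 2*(1 + 4) - c = 2*5 - c = 10 - c)
76089/Y(128, 39 + 17) = 76089/(10 - 1*128) = 76089/(10 - 128) = 76089/(-118) = 76089*(-1/118) = -76089/118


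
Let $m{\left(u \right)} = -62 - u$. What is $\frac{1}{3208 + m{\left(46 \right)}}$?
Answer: $\frac{1}{3100} \approx 0.00032258$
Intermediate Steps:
$\frac{1}{3208 + m{\left(46 \right)}} = \frac{1}{3208 - 108} = \frac{1}{3100}$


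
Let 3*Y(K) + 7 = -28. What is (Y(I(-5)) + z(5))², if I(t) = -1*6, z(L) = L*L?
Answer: 1600/9 ≈ 177.78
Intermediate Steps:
z(L) = L²
I(t) = -6
Y(K) = -35/3 (Y(K) = -7/3 + (⅓)*(-28) = -7/3 - 28/3 = -35/3)
(Y(I(-5)) + z(5))² = (-35/3 + 5²)² = (-35/3 + 25)² = (40/3)² = 1600/9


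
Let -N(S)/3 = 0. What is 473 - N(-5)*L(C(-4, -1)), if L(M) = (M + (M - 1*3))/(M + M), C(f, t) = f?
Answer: 473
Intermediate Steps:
L(M) = (-3 + 2*M)/(2*M) (L(M) = (M + (M - 3))/((2*M)) = (M + (-3 + M))*(1/(2*M)) = (-3 + 2*M)*(1/(2*M)) = (-3 + 2*M)/(2*M))
N(S) = 0 (N(S) = -3*0 = 0)
473 - N(-5)*L(C(-4, -1)) = 473 - 0*(-3/2 - 4)/(-4) = 473 - 0*(-1/4*(-11/2)) = 473 - 0*11/8 = 473 - 1*0 = 473 + 0 = 473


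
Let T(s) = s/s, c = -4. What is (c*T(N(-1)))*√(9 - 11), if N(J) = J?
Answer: -4*I*√2 ≈ -5.6569*I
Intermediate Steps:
T(s) = 1
(c*T(N(-1)))*√(9 - 11) = (-4*1)*√(9 - 11) = -4*I*√2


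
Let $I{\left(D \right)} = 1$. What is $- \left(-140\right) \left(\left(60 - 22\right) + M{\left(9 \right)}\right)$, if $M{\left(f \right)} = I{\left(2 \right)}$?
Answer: $5460$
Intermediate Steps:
$M{\left(f \right)} = 1$
$- \left(-140\right) \left(\left(60 - 22\right) + M{\left(9 \right)}\right) = - \left(-140\right) \left(\left(60 - 22\right) + 1\right) = - \left(-140\right) \left(38 + 1\right) = - \left(-140\right) 39 = \left(-1\right) \left(-5460\right) = 5460$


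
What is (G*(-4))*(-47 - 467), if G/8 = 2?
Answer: 32896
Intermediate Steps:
G = 16 (G = 8*2 = 16)
(G*(-4))*(-47 - 467) = (16*(-4))*(-47 - 467) = -64*(-514) = 32896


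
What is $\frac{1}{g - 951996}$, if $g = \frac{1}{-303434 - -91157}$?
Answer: $- \frac{212277}{202086854893} \approx -1.0504 \cdot 10^{-6}$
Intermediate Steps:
$g = - \frac{1}{212277}$ ($g = \frac{1}{-303434 + 91157} = \frac{1}{-212277} = - \frac{1}{212277} \approx -4.7108 \cdot 10^{-6}$)
$\frac{1}{g - 951996} = \frac{1}{- \frac{1}{212277} - 951996} = \frac{1}{- \frac{202086854893}{212277}} = - \frac{212277}{202086854893}$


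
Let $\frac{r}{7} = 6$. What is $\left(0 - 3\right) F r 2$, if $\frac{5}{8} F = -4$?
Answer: $\frac{8064}{5} \approx 1612.8$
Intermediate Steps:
$r = 42$ ($r = 7 \cdot 6 = 42$)
$F = - \frac{32}{5}$ ($F = \frac{8}{5} \left(-4\right) = - \frac{32}{5} \approx -6.4$)
$\left(0 - 3\right) F r 2 = \left(0 - 3\right) \left(- \frac{32}{5}\right) 42 \cdot 2 = \left(0 - 3\right) \left(- \frac{32}{5}\right) 84 = \left(-3\right) \left(- \frac{32}{5}\right) 84 = \frac{96}{5} \cdot 84 = \frac{8064}{5}$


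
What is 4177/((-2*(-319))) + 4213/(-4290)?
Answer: 346169/62205 ≈ 5.5650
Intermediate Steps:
4177/((-2*(-319))) + 4213/(-4290) = 4177/638 + 4213*(-1/4290) = 4177*(1/638) - 383/390 = 4177/638 - 383/390 = 346169/62205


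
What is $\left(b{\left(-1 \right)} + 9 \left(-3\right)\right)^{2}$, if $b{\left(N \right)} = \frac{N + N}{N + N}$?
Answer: $676$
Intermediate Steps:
$b{\left(N \right)} = 1$ ($b{\left(N \right)} = \frac{2 N}{2 N} = 2 N \frac{1}{2 N} = 1$)
$\left(b{\left(-1 \right)} + 9 \left(-3\right)\right)^{2} = \left(1 + 9 \left(-3\right)\right)^{2} = \left(1 - 27\right)^{2} = \left(-26\right)^{2} = 676$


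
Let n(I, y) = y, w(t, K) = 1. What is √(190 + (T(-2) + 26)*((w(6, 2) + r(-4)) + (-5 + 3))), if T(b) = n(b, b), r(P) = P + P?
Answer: I*√26 ≈ 5.099*I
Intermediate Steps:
r(P) = 2*P
T(b) = b
√(190 + (T(-2) + 26)*((w(6, 2) + r(-4)) + (-5 + 3))) = √(190 + (-2 + 26)*((1 + 2*(-4)) + (-5 + 3))) = √(190 + 24*((1 - 8) - 2)) = √(190 + 24*(-7 - 2)) = √(190 + 24*(-9)) = √(190 - 216) = √(-26) = I*√26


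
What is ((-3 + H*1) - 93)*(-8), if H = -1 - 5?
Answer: 816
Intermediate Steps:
H = -6
((-3 + H*1) - 93)*(-8) = ((-3 - 6*1) - 93)*(-8) = ((-3 - 6) - 93)*(-8) = (-9 - 93)*(-8) = -102*(-8) = 816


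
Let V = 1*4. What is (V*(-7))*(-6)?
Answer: 168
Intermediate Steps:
V = 4
(V*(-7))*(-6) = (4*(-7))*(-6) = -28*(-6) = 168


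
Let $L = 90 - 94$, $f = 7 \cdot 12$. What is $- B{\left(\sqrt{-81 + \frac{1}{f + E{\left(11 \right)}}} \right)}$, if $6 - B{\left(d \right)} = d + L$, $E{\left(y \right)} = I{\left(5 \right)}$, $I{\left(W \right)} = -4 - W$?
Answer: $-10 + \frac{i \sqrt{18222}}{15} \approx -10.0 + 8.9993 i$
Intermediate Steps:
$f = 84$
$E{\left(y \right)} = -9$ ($E{\left(y \right)} = -4 - 5 = -9$)
$L = -4$ ($L = 90 - 94 = -4$)
$B{\left(d \right)} = 10 - d$ ($B{\left(d \right)} = 6 - \left(d - 4\right) = 6 - \left(-4 + d\right) = 10 - d$)
$- B{\left(\sqrt{-81 + \frac{1}{f + E{\left(11 \right)}}} \right)} = - (10 - \sqrt{-81 + \frac{1}{84 - 9}}) = - (10 - \sqrt{-81 + \frac{1}{75}}) = - (10 - \sqrt{- \frac{6074}{75}}) = - (10 - \frac{i \sqrt{18222}}{15}) = -10 + \frac{i \sqrt{18222}}{15}$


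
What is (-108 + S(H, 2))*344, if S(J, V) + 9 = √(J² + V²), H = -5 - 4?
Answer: -40248 + 344*√85 ≈ -37077.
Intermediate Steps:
H = -9
S(J, V) = -9 + √(J² + V²)
(-108 + S(H, 2))*344 = (-108 + (-9 + √((-9)² + 2²)))*344 = (-108 + (-9 + √(81 + 4)))*344 = (-108 + (-9 + √85))*344 = (-117 + √85)*344 = -40248 + 344*√85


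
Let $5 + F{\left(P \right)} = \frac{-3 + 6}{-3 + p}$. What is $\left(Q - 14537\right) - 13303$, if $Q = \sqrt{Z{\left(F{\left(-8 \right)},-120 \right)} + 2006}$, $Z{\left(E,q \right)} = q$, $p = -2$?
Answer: $-27840 + \sqrt{1886} \approx -27797.0$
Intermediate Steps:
$F{\left(P \right)} = - \frac{28}{5}$ ($F{\left(P \right)} = -5 + \frac{-3 + 6}{-3 - 2} = -5 + \frac{3}{-5} = -5 + 3 \left(- \frac{1}{5}\right) = -5 - \frac{3}{5} = - \frac{28}{5}$)
$Q = \sqrt{1886}$ ($Q = \sqrt{-120 + 2006} = \sqrt{1886} \approx 43.428$)
$\left(Q - 14537\right) - 13303 = \left(\sqrt{1886} - 14537\right) - 13303 = \left(-14537 + \sqrt{1886}\right) - 13303 = -27840 + \sqrt{1886}$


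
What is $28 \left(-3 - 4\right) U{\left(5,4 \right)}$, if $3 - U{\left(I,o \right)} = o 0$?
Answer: $-588$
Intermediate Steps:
$U{\left(I,o \right)} = 3$ ($U{\left(I,o \right)} = 3 - o 0 = 3 - 0 = 3 + 0 = 3$)
$28 \left(-3 - 4\right) U{\left(5,4 \right)} = 28 \left(-3 - 4\right) 3 = 28 \left(-7\right) 3 = \left(-196\right) 3 = -588$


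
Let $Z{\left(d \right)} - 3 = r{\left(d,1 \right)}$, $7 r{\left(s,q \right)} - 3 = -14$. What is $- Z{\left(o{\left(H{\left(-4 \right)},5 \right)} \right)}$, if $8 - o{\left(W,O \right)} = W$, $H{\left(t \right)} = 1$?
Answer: $- \frac{10}{7} \approx -1.4286$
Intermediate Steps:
$r{\left(s,q \right)} = - \frac{11}{7}$ ($r{\left(s,q \right)} = \frac{3}{7} + \frac{1}{7} \left(-14\right) = \frac{3}{7} - 2 = - \frac{11}{7}$)
$o{\left(W,O \right)} = 8 - W$
$Z{\left(d \right)} = \frac{10}{7}$ ($Z{\left(d \right)} = 3 - \frac{11}{7} = \frac{10}{7}$)
$- Z{\left(o{\left(H{\left(-4 \right)},5 \right)} \right)} = \left(-1\right) \frac{10}{7} = - \frac{10}{7}$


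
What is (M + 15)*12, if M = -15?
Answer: 0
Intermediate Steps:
(M + 15)*12 = (-15 + 15)*12 = 0*12 = 0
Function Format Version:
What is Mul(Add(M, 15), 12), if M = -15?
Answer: 0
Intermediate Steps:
Mul(Add(M, 15), 12) = Mul(Add(-15, 15), 12) = Mul(0, 12) = 0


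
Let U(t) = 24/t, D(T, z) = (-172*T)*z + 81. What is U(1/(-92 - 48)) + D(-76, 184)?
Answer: 2401969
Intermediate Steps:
D(T, z) = 81 - 172*T*z (D(T, z) = -172*T*z + 81 = 81 - 172*T*z)
U(1/(-92 - 48)) + D(-76, 184) = 24/(1/(-92 - 48)) + (81 - 172*(-76)*184) = 24/(1/(-140)) + (81 + 2405248) = 24/(-1/140) + 2405329 = 24*(-140) + 2405329 = -3360 + 2405329 = 2401969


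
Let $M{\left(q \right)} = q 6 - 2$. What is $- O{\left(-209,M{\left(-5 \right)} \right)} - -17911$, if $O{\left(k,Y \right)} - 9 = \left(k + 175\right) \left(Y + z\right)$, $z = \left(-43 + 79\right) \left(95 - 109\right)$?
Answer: $-322$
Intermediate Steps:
$z = -504$ ($z = 36 \left(-14\right) = -504$)
$M{\left(q \right)} = -2 + 6 q$ ($M{\left(q \right)} = 6 q - 2 = -2 + 6 q$)
$O{\left(k,Y \right)} = 9 + \left(-504 + Y\right) \left(175 + k\right)$ ($O{\left(k,Y \right)} = 9 + \left(k + 175\right) \left(Y - 504\right) = 9 + \left(175 + k\right) \left(-504 + Y\right) = 9 + \left(-504 + Y\right) \left(175 + k\right)$)
$- O{\left(-209,M{\left(-5 \right)} \right)} - -17911 = - (-88191 - -105336 + 175 \left(-2 + 6 \left(-5\right)\right) + \left(-2 + 6 \left(-5\right)\right) \left(-209\right)) - -17911 = - (-88191 + 105336 + 175 \left(-2 - 30\right) + \left(-2 - 30\right) \left(-209\right)) + 17911 = - (-88191 + 105336 + 175 \left(-32\right) - -6688) + 17911 = - (-88191 + 105336 - 5600 + 6688) + 17911 = \left(-1\right) 18233 + 17911 = -18233 + 17911 = -322$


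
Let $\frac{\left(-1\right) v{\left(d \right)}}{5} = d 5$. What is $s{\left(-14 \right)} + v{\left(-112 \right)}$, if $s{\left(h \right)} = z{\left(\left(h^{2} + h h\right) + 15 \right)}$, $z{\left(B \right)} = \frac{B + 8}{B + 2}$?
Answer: $\frac{1145615}{409} \approx 2801.0$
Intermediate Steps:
$z{\left(B \right)} = \frac{8 + B}{2 + B}$
$v{\left(d \right)} = - 25 d$ ($v{\left(d \right)} = - 5 d 5 = - 5 \cdot 5 d = - 25 d$)
$s{\left(h \right)} = \frac{23 + 2 h^{2}}{17 + 2 h^{2}}$ ($s{\left(h \right)} = \frac{8 + \left(\left(h^{2} + h h\right) + 15\right)}{2 + \left(\left(h^{2} + h h\right) + 15\right)} = \frac{8 + \left(\left(h^{2} + h^{2}\right) + 15\right)}{2 + \left(\left(h^{2} + h^{2}\right) + 15\right)} = \frac{8 + \left(2 h^{2} + 15\right)}{2 + \left(2 h^{2} + 15\right)} = \frac{8 + \left(15 + 2 h^{2}\right)}{2 + \left(15 + 2 h^{2}\right)} = \frac{23 + 2 h^{2}}{17 + 2 h^{2}}$)
$s{\left(-14 \right)} + v{\left(-112 \right)} = \frac{23 + 2 \left(-14\right)^{2}}{17 + 2 \left(-14\right)^{2}} - -2800 = \frac{23 + 2 \cdot 196}{17 + 2 \cdot 196} + 2800 = \frac{23 + 392}{17 + 392} + 2800 = \frac{1}{409} \cdot 415 + 2800 = \frac{415}{409} + 2800 = \frac{1145615}{409}$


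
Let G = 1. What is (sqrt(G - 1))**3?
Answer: 0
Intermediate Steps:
(sqrt(G - 1))**3 = (sqrt(1 - 1))**3 = (sqrt(0))**3 = 0**3 = 0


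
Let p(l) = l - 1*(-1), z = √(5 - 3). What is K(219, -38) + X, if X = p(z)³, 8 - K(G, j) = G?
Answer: -204 + 5*√2 ≈ -196.93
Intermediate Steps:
K(G, j) = 8 - G
z = √2 ≈ 1.4142
p(l) = 1 + l (p(l) = l + 1 = 1 + l)
X = (1 + √2)³ ≈ 14.071
K(219, -38) + X = (8 - 1*219) + (1 + √2)³ = (8 - 219) + (1 + √2)³ = -211 + (1 + √2)³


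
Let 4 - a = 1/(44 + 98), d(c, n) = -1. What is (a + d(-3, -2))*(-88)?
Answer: -18700/71 ≈ -263.38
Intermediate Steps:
a = 567/142 (a = 4 - 1/(44 + 98) = 4 - 1/142 = 567/142 ≈ 3.9930)
(a + d(-3, -2))*(-88) = (567/142 - 1)*(-88) = (425/142)*(-88) = -18700/71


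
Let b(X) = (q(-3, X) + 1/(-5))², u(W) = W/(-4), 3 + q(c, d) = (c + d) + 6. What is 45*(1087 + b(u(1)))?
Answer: 3913929/80 ≈ 48924.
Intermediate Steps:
q(c, d) = 3 + c + d (q(c, d) = -3 + ((c + d) + 6) = -3 + (6 + c + d) = 3 + c + d)
u(W) = -W/4 (u(W) = W*(-¼) = -W/4)
b(X) = (-⅕ + X)² (b(X) = ((3 - 3 + X) + 1/(-5))² = (X - ⅕)² = (-⅕ + X)²)
45*(1087 + b(u(1))) = 45*(1087 + (-1 + 5*(-¼*1))²/25) = 45*(1087 + (-1 + 5*(-¼))²/25) = 45*(1087 + (-1 - 5/4)²/25) = 45*(1087 + (-9/4)²/25) = 45*(1087 + (1/25)*(81/16)) = 45*(1087 + 81/400) = 45*(434881/400) = 3913929/80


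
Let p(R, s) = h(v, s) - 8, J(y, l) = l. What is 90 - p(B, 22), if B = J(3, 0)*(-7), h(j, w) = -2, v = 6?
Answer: 100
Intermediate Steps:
B = 0 (B = 0*(-7) = 0)
p(R, s) = -10 (p(R, s) = -2 - 8 = -10)
90 - p(B, 22) = 90 - 1*(-10) = 90 + 10 = 100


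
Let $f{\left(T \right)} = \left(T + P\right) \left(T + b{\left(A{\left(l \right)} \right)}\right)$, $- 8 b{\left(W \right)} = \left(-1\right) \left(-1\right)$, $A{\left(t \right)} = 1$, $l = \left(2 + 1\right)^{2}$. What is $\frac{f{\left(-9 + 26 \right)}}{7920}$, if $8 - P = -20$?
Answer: $\frac{135}{1408} \approx 0.095881$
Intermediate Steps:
$l = 9$ ($l = 3^{2} = 9$)
$P = 28$ ($P = 8 - -20 = 8 + 20 = 28$)
$b{\left(W \right)} = - \frac{1}{8}$ ($b{\left(W \right)} = - \frac{\left(-1\right) \left(-1\right)}{8} = \left(- \frac{1}{8}\right) 1 = - \frac{1}{8}$)
$f{\left(T \right)} = \left(28 + T\right) \left(- \frac{1}{8} + T\right)$ ($f{\left(T \right)} = \left(T + 28\right) \left(T - \frac{1}{8}\right) = \left(28 + T\right) \left(- \frac{1}{8} + T\right)$)
$\frac{f{\left(-9 + 26 \right)}}{7920} = \frac{- \frac{7}{2} + \left(-9 + 26\right)^{2} + \frac{223 \left(-9 + 26\right)}{8}}{7920} = \left(- \frac{7}{2} + 17^{2} + \frac{223}{8} \cdot 17\right) \frac{1}{7920} = \left(- \frac{7}{2} + 289 + \frac{3791}{8}\right) \frac{1}{7920} = \frac{6075}{8} \cdot \frac{1}{7920} = \frac{135}{1408}$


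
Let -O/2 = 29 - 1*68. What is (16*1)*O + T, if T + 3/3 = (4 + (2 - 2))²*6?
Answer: 1343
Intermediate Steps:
O = 78 (O = -2*(29 - 1*68) = -2*(29 - 68) = -2*(-39) = 78)
T = 95 (T = -1 + (4 + (2 - 2))²*6 = -1 + (4 + 0)²*6 = -1 + 4²*6 = -1 + 16*6 = -1 + 96 = 95)
(16*1)*O + T = (16*1)*78 + 95 = 16*78 + 95 = 1248 + 95 = 1343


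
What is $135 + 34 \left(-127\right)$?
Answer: $-4183$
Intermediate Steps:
$135 + 34 \left(-127\right) = 135 - 4318 = -4183$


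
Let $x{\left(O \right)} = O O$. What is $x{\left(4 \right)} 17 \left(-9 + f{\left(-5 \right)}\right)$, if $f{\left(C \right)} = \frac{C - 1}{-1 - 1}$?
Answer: $-1632$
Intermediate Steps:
$x{\left(O \right)} = O^{2}$
$f{\left(C \right)} = \frac{1}{2} - \frac{C}{2}$ ($f{\left(C \right)} = \frac{-1 + C}{-2} = \left(-1 + C\right) \left(- \frac{1}{2}\right) = \frac{1}{2} - \frac{C}{2}$)
$x{\left(4 \right)} 17 \left(-9 + f{\left(-5 \right)}\right) = 4^{2} \cdot 17 \left(-9 + \left(\frac{1}{2} - - \frac{5}{2}\right)\right) = 16 \cdot 17 \left(-9 + \left(\frac{1}{2} + \frac{5}{2}\right)\right) = 272 \left(-9 + 3\right) = 272 \left(-6\right) = -1632$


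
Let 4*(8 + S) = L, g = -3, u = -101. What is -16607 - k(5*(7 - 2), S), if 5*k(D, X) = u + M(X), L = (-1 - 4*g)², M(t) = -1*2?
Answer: -82932/5 ≈ -16586.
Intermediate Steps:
M(t) = -2
L = 121 (L = (-1 - 4*(-3))² = (-1 + 12)² = 11² = 121)
S = 89/4 (S = -8 + (¼)*121 = -8 + 121/4 = 89/4 ≈ 22.250)
k(D, X) = -103/5 (k(D, X) = (-101 - 2)/5 = (⅕)*(-103) = -103/5)
-16607 - k(5*(7 - 2), S) = -16607 - 1*(-103/5) = -16607 + 103/5 = -82932/5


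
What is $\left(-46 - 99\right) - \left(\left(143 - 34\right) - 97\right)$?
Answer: $-157$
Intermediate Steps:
$\left(-46 - 99\right) - \left(\left(143 - 34\right) - 97\right) = \left(-46 - 99\right) - \left(109 - 97\right) = -145 - 12 = -157$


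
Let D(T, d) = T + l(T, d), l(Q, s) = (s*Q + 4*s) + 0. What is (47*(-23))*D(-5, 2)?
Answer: 7567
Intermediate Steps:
l(Q, s) = 4*s + Q*s (l(Q, s) = (Q*s + 4*s) + 0 = (4*s + Q*s) + 0 = 4*s + Q*s)
D(T, d) = T + d*(4 + T)
(47*(-23))*D(-5, 2) = (47*(-23))*(-5 + 2*(4 - 5)) = -1081*(-5 + 2*(-1)) = -1081*(-5 - 2) = -1081*(-7) = 7567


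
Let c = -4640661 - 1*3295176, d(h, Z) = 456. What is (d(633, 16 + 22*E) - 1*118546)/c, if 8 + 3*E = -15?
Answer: 16870/1133691 ≈ 0.014881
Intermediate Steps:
E = -23/3 (E = -8/3 + (⅓)*(-15) = -8/3 - 5 = -23/3 ≈ -7.6667)
c = -7935837 (c = -4640661 - 3295176 = -7935837)
(d(633, 16 + 22*E) - 1*118546)/c = (456 - 1*118546)/(-7935837) = (456 - 118546)*(-1/7935837) = -118090*(-1/7935837) = 16870/1133691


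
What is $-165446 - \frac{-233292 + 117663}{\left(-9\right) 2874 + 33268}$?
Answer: $- \frac{1224515663}{7402} \approx -1.6543 \cdot 10^{5}$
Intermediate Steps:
$-165446 - \frac{-233292 + 117663}{\left(-9\right) 2874 + 33268} = -165446 - - \frac{115629}{-25866 + 33268} = -165446 - - \frac{115629}{7402} = -165446 + \frac{115629}{7402} = - \frac{1224515663}{7402}$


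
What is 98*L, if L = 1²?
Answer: 98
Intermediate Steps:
L = 1
98*L = 98*1 = 98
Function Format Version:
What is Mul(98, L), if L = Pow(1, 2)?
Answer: 98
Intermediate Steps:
L = 1
Mul(98, L) = Mul(98, 1) = 98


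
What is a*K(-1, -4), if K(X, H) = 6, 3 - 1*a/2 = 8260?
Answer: -99084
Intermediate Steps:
a = -16514 (a = 6 - 2*8260 = 6 - 16520 = -16514)
a*K(-1, -4) = -16514*6 = -99084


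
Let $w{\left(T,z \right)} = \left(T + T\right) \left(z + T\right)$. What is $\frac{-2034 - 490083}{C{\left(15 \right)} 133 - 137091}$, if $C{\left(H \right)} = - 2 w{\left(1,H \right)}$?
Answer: $\frac{492117}{145603} \approx 3.3799$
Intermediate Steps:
$w{\left(T,z \right)} = 2 T \left(T + z\right)$
$C{\left(H \right)} = -4 - 4 H$ ($C{\left(H \right)} = - 2 \cdot 2 \cdot 1 \left(1 + H\right) = - 2 \left(2 + 2 H\right) = -4 - 4 H$)
$\frac{-2034 - 490083}{C{\left(15 \right)} 133 - 137091} = \frac{-2034 - 490083}{\left(-4 - 60\right) 133 - 137091} = - \frac{492117}{\left(-4 - 60\right) 133 - 137091} = - \frac{492117}{\left(-64\right) 133 - 137091} = - \frac{492117}{-8512 - 137091} = - \frac{492117}{-145603} = \left(-492117\right) \left(- \frac{1}{145603}\right) = \frac{492117}{145603}$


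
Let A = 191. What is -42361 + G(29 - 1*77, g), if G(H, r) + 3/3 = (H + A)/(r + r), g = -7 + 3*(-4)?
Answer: -1609899/38 ≈ -42366.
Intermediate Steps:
g = -19 (g = -7 - 12 = -19)
G(H, r) = -1 + (191 + H)/(2*r) (G(H, r) = -1 + (H + 191)/(r + r) = -1 + (191 + H)/((2*r)) = -1 + (191 + H)*(1/(2*r)) = -1 + (191 + H)/(2*r))
-42361 + G(29 - 1*77, g) = -42361 + (½)*(191 + (29 - 1*77) - 2*(-19))/(-19) = -42361 + (½)*(-1/19)*(191 + (29 - 77) + 38) = -42361 + (½)*(-1/19)*(191 - 48 + 38) = -42361 + (½)*(-1/19)*181 = -42361 - 181/38 = -1609899/38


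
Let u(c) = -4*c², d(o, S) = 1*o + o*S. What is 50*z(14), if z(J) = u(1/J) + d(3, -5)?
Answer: -29450/49 ≈ -601.02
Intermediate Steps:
d(o, S) = o + S*o
z(J) = -12 - 4/J² (z(J) = -4/J² + 3*(1 - 5) = -4/J² + 3*(-4) = -4/J² - 12 = -12 - 4/J²)
50*z(14) = 50*(-12 - 4/14²) = 50*(-12 - 4*1/196) = 50*(-12 - 1/49) = 50*(-589/49) = -29450/49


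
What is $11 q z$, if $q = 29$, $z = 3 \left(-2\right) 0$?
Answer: $0$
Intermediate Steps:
$z = 0$ ($z = \left(-6\right) 0 = 0$)
$11 q z = 11 \cdot 29 \cdot 0 = 319 \cdot 0 = 0$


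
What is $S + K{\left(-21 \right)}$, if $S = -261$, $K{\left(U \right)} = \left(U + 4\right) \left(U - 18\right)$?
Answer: $402$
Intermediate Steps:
$K{\left(U \right)} = \left(-18 + U\right) \left(4 + U\right)$ ($K{\left(U \right)} = \left(4 + U\right) \left(-18 + U\right) = \left(-18 + U\right) \left(4 + U\right)$)
$S + K{\left(-21 \right)} = -261 - \left(-222 - 441\right) = -261 + \left(-72 + 441 + 294\right) = -261 + 663 = 402$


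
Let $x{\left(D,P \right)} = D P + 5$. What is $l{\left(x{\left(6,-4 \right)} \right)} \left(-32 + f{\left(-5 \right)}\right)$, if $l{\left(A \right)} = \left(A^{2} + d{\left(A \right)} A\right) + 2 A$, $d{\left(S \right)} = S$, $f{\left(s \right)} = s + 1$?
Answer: $-24624$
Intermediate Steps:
$f{\left(s \right)} = 1 + s$
$x{\left(D,P \right)} = 5 + D P$
$l{\left(A \right)} = 2 A + 2 A^{2}$ ($l{\left(A \right)} = \left(A^{2} + A A\right) + 2 A = \left(A^{2} + A^{2}\right) + 2 A = 2 A^{2} + 2 A = 2 A + 2 A^{2}$)
$l{\left(x{\left(6,-4 \right)} \right)} \left(-32 + f{\left(-5 \right)}\right) = 2 \left(5 + 6 \left(-4\right)\right) \left(1 + \left(5 + 6 \left(-4\right)\right)\right) \left(-32 + \left(1 - 5\right)\right) = 2 \left(5 - 24\right) \left(1 + \left(5 - 24\right)\right) \left(-32 - 4\right) = 2 \left(-19\right) \left(1 - 19\right) \left(-36\right) = 2 \left(-19\right) \left(-18\right) \left(-36\right) = 684 \left(-36\right) = -24624$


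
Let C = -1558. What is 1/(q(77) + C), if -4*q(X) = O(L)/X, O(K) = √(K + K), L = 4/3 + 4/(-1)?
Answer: -27712146/43175523469 + 77*I*√3/43175523469 ≈ -0.00064185 + 3.089e-9*I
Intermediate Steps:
L = -8/3 (L = 4*(⅓) + 4*(-1) = 4/3 - 4 = -8/3 ≈ -2.6667)
O(K) = √2*√K (O(K) = √(2*K) = √2*√K)
q(X) = -I*√3/(3*X) (q(X) = -√2*√(-8/3)/(4*X) = -√2*(2*I*√6/3)/(4*X) = -4*I*√3/3/(4*X) = -I*√3/(3*X))
1/(q(77) + C) = 1/(-⅓*I*√3/77 - 1558) = 1/(-⅓*I*√3*1/77 - 1558) = 1/(-I*√3/231 - 1558) = 1/(-1558 - I*√3/231)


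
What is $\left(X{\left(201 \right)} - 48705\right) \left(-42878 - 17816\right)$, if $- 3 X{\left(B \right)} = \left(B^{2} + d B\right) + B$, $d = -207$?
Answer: $2935768780$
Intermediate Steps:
$X{\left(B \right)} = - \frac{B^{2}}{3} + \frac{206 B}{3}$ ($X{\left(B \right)} = - \frac{\left(B^{2} - 207 B\right) + B}{3} = - \frac{B^{2} - 206 B}{3} = - \frac{B^{2}}{3} + \frac{206 B}{3}$)
$\left(X{\left(201 \right)} - 48705\right) \left(-42878 - 17816\right) = \left(\frac{1}{3} \cdot 201 \left(206 - 201\right) - 48705\right) \left(-42878 - 17816\right) = \left(\frac{1}{3} \cdot 201 \left(206 - 201\right) - 48705\right) \left(-60694\right) = \left(\frac{1}{3} \cdot 201 \cdot 5 - 48705\right) \left(-60694\right) = \left(335 - 48705\right) \left(-60694\right) = \left(-48370\right) \left(-60694\right) = 2935768780$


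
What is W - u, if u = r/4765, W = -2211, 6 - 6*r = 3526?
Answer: -6320897/2859 ≈ -2210.9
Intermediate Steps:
r = -1760/3 (r = 1 - ⅙*3526 = 1 - 1763/3 = -1760/3 ≈ -586.67)
u = -352/2859 (u = -1760/3/4765 = -1760/3*1/4765 = -352/2859 ≈ -0.12312)
W - u = -2211 - 1*(-352/2859) = -2211 + 352/2859 = -6320897/2859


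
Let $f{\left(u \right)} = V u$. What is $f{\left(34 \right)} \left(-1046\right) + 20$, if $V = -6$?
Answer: $213404$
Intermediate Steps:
$f{\left(u \right)} = - 6 u$
$f{\left(34 \right)} \left(-1046\right) + 20 = \left(-6\right) 34 \left(-1046\right) + 20 = \left(-204\right) \left(-1046\right) + 20 = 213384 + 20 = 213404$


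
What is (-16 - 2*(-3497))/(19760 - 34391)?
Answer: -2326/4877 ≈ -0.47693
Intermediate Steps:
(-16 - 2*(-3497))/(19760 - 34391) = (-16 + 6994)/(-14631) = 6978*(-1/14631) = -2326/4877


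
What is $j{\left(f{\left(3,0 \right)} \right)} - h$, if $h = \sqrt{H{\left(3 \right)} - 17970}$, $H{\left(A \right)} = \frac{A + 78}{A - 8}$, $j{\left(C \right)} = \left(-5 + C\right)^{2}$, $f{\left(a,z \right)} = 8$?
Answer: $9 - \frac{i \sqrt{449655}}{5} \approx 9.0 - 134.11 i$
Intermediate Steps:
$H{\left(A \right)} = \frac{78 + A}{-8 + A}$
$h = \frac{i \sqrt{449655}}{5}$ ($h = \sqrt{\frac{78 + 3}{-8 + 3} - 17970} = \sqrt{\frac{1}{-5} \cdot 81 - 17970} = \sqrt{\left(- \frac{1}{5}\right) 81 - 17970} = \sqrt{- \frac{81}{5} - 17970} = \sqrt{- \frac{89931}{5}} = \frac{i \sqrt{449655}}{5} \approx 134.11 i$)
$j{\left(f{\left(3,0 \right)} \right)} - h = \left(-5 + 8\right)^{2} - \frac{i \sqrt{449655}}{5} = 3^{2} - \frac{i \sqrt{449655}}{5} = 9 - \frac{i \sqrt{449655}}{5}$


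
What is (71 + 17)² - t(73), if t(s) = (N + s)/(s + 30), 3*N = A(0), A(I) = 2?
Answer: 2392675/309 ≈ 7743.3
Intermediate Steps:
N = ⅔ (N = (⅓)*2 = ⅔ ≈ 0.66667)
t(s) = (⅔ + s)/(30 + s) (t(s) = (⅔ + s)/(s + 30) = (⅔ + s)/(30 + s))
(71 + 17)² - t(73) = (71 + 17)² - (⅔ + 73)/(30 + 73) = 88² - 221/(103*3) = 7744 - 221/(103*3) = 7744 - 1*221/309 = 7744 - 221/309 = 2392675/309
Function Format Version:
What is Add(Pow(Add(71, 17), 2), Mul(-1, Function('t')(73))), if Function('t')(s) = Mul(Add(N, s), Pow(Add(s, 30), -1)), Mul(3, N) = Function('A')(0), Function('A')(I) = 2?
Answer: Rational(2392675, 309) ≈ 7743.3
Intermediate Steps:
N = Rational(2, 3) (N = Mul(Rational(1, 3), 2) = Rational(2, 3) ≈ 0.66667)
Function('t')(s) = Mul(Pow(Add(30, s), -1), Add(Rational(2, 3), s)) (Function('t')(s) = Mul(Add(Rational(2, 3), s), Pow(Add(s, 30), -1)) = Mul(Add(Rational(2, 3), s), Pow(Add(30, s), -1)) = Mul(Pow(Add(30, s), -1), Add(Rational(2, 3), s)))
Add(Pow(Add(71, 17), 2), Mul(-1, Function('t')(73))) = Add(Pow(Add(71, 17), 2), Mul(-1, Mul(Pow(Add(30, 73), -1), Add(Rational(2, 3), 73)))) = Add(Pow(88, 2), Mul(-1, Mul(Pow(103, -1), Rational(221, 3)))) = Add(7744, Mul(-1, Mul(Rational(1, 103), Rational(221, 3)))) = Add(7744, Mul(-1, Rational(221, 309))) = Add(7744, Rational(-221, 309)) = Rational(2392675, 309)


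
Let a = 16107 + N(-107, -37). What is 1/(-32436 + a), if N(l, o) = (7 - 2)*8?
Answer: -1/16289 ≈ -6.1391e-5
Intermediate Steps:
N(l, o) = 40 (N(l, o) = 5*8 = 40)
a = 16147 (a = 16107 + 40 = 16147)
1/(-32436 + a) = 1/(-32436 + 16147) = 1/(-16289) = -1/16289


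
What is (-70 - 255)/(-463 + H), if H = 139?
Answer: 325/324 ≈ 1.0031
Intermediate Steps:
(-70 - 255)/(-463 + H) = (-70 - 255)/(-463 + 139) = -325/(-324) = -325*(-1/324) = 325/324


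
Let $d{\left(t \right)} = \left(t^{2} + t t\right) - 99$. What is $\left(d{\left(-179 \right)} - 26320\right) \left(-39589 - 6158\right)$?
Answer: $-1722969261$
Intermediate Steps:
$d{\left(t \right)} = -99 + 2 t^{2}$ ($d{\left(t \right)} = \left(t^{2} + t^{2}\right) - 99 = 2 t^{2} - 99 = -99 + 2 t^{2}$)
$\left(d{\left(-179 \right)} - 26320\right) \left(-39589 - 6158\right) = \left(\left(-99 + 2 \left(-179\right)^{2}\right) - 26320\right) \left(-39589 - 6158\right) = \left(\left(-99 + 2 \cdot 32041\right) - 26320\right) \left(-45747\right) = \left(\left(-99 + 64082\right) - 26320\right) \left(-45747\right) = \left(63983 - 26320\right) \left(-45747\right) = 37663 \left(-45747\right) = -1722969261$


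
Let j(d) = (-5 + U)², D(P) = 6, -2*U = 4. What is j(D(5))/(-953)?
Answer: -49/953 ≈ -0.051417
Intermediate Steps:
U = -2 (U = -½*4 = -2)
j(d) = 49 (j(d) = (-5 - 2)² = (-7)² = 49)
j(D(5))/(-953) = 49/(-953) = 49*(-1/953) = -49/953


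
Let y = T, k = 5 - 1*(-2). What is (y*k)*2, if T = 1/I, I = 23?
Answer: 14/23 ≈ 0.60870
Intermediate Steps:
T = 1/23 ≈ 0.043478
k = 7 (k = 5 + 2 = 7)
y = 1/23 ≈ 0.043478
(y*k)*2 = ((1/23)*7)*2 = (7/23)*2 = 14/23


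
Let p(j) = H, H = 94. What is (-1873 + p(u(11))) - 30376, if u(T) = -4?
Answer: -32155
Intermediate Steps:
p(j) = 94
(-1873 + p(u(11))) - 30376 = (-1873 + 94) - 30376 = -1779 - 30376 = -32155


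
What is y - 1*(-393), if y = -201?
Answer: 192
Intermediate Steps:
y - 1*(-393) = -201 - 1*(-393) = -201 + 393 = 192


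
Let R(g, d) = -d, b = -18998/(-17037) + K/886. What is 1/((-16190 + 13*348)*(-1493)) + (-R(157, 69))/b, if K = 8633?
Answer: 18140853652904453/2854922010108362 ≈ 6.3542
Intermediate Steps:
b = 163912649/15094782 (b = -18998/(-17037) + 8633/886 = -18998*(-1/17037) + 8633*(1/886) = 18998/17037 + 8633/886 = 163912649/15094782 ≈ 10.859)
1/((-16190 + 13*348)*(-1493)) + (-R(157, 69))/b = 1/((-16190 + 13*348)*(-1493)) + (-(-1)*69)/(163912649/15094782) = -1/1493/(-16190 + 4524) - 1*(-69)*(15094782/163912649) = -1/1493/(-11666) + 69*(15094782/163912649) = -1/11666*(-1/1493) + 1041539958/163912649 = 1/17417338 + 1041539958/163912649 = 18140853652904453/2854922010108362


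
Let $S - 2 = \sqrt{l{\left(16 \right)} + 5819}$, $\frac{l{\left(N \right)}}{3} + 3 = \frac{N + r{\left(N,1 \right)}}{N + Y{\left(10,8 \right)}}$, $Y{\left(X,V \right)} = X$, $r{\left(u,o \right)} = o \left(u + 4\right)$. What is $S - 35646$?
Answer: $-35644 + \frac{8 \sqrt{15353}}{13} \approx -35568.0$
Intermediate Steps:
$r{\left(u,o \right)} = o \left(4 + u\right)$
$l{\left(N \right)} = -9 + \frac{3 \left(4 + 2 N\right)}{10 + N}$ ($l{\left(N \right)} = -9 + 3 \frac{N + 1 \left(4 + N\right)}{N + 10} = -9 + 3 \frac{N + \left(4 + N\right)}{10 + N} = -9 + 3 \frac{4 + 2 N}{10 + N} = -9 + \frac{3 \left(4 + 2 N\right)}{10 + N}$)
$S = 2 + \frac{8 \sqrt{15353}}{13}$ ($S = 2 + \sqrt{\frac{3 \left(-26 - 16\right)}{10 + 16} + 5819} = 2 + \sqrt{\frac{3 \left(-26 - 16\right)}{26} + 5819} = 2 + \sqrt{3 \cdot \frac{1}{26} \left(-42\right) + 5819} = 2 + \sqrt{- \frac{63}{13} + 5819} = 2 + \sqrt{\frac{75584}{13}} = 2 + \frac{8 \sqrt{15353}}{13} \approx 78.251$)
$S - 35646 = \left(2 + \frac{8 \sqrt{15353}}{13}\right) - 35646 = -35644 + \frac{8 \sqrt{15353}}{13}$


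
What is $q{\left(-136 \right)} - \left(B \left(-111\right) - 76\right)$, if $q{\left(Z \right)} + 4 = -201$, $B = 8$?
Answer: $759$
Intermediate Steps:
$q{\left(Z \right)} = -205$ ($q{\left(Z \right)} = -4 - 201 = -205$)
$q{\left(-136 \right)} - \left(B \left(-111\right) - 76\right) = -205 - \left(8 \left(-111\right) - 76\right) = -205 - \left(-888 - 76\right) = -205 - -964 = -205 + 964 = 759$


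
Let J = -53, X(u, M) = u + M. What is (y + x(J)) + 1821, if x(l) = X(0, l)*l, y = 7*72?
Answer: 5134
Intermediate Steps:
X(u, M) = M + u
y = 504
x(l) = l² (x(l) = (l + 0)*l = l*l = l²)
(y + x(J)) + 1821 = (504 + (-53)²) + 1821 = (504 + 2809) + 1821 = 3313 + 1821 = 5134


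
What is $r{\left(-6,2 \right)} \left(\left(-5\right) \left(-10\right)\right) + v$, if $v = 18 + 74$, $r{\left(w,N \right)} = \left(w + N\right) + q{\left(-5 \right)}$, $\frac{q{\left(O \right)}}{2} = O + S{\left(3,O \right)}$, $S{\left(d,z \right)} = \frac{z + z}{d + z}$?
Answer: $-108$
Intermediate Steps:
$S{\left(d,z \right)} = \frac{2 z}{d + z}$
$q{\left(O \right)} = 2 O + \frac{4 O}{3 + O}$ ($q{\left(O \right)} = 2 \left(O + \frac{2 O}{3 + O}\right) = 2 O + \frac{4 O}{3 + O}$)
$r{\left(w,N \right)} = N + w$ ($r{\left(w,N \right)} = \left(w + N\right) + 2 \left(-5\right) \frac{1}{3 - 5} \left(5 - 5\right) = \left(N + w\right) + 2 \left(-5\right) \frac{1}{-2} \cdot 0 = \left(N + w\right) + 2 \left(-5\right) \left(- \frac{1}{2}\right) 0 = \left(N + w\right) + 0 = N + w$)
$v = 92$
$r{\left(-6,2 \right)} \left(\left(-5\right) \left(-10\right)\right) + v = \left(2 - 6\right) \left(\left(-5\right) \left(-10\right)\right) + 92 = \left(-4\right) 50 + 92 = -200 + 92 = -108$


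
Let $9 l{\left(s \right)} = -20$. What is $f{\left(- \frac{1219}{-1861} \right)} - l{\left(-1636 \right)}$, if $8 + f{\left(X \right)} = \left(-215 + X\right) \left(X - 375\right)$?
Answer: $\frac{2500859533292}{31169889} \approx 80233.0$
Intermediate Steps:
$l{\left(s \right)} = - \frac{20}{9}$ ($l{\left(s \right)} = \frac{1}{9} \left(-20\right) = - \frac{20}{9}$)
$f{\left(X \right)} = -8 + \left(-375 + X\right) \left(-215 + X\right)$ ($f{\left(X \right)} = -8 + \left(-215 + X\right) \left(X - 375\right) = -8 + \left(-215 + X\right) \left(-375 + X\right) = -8 + \left(-375 + X\right) \left(-215 + X\right)$)
$f{\left(- \frac{1219}{-1861} \right)} - l{\left(-1636 \right)} = \left(80617 + \left(- \frac{1219}{-1861}\right)^{2} - 590 \left(- \frac{1219}{-1861}\right)\right) - - \frac{20}{9} = \left(80617 + \left(\left(-1219\right) \left(- \frac{1}{1861}\right)\right)^{2} - 590 \left(\left(-1219\right) \left(- \frac{1}{1861}\right)\right)\right) + \frac{20}{9} = \left(80617 + \left(\frac{1219}{1861}\right)^{2} - \frac{719210}{1861}\right) + \frac{20}{9} = \left(80617 + \frac{1485961}{3463321} - \frac{719210}{1861}\right) + \frac{20}{9} = \frac{277865585208}{3463321} + \frac{20}{9} = \frac{2500859533292}{31169889}$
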